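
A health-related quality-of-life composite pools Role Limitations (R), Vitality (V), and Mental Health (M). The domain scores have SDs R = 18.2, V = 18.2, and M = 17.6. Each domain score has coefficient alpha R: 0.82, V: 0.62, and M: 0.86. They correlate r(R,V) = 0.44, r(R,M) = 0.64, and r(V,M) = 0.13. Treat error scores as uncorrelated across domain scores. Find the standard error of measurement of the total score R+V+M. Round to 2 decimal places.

15.13

Var(total) = 972.24 + 784.784 = 1757.02.
True-score variance = 743.379 + 784.784 = 1528.16, so reliability = 0.8697.
Error variance = 1757.02 − 1528.16 = 228.861; SEM = √228.861 = 15.13.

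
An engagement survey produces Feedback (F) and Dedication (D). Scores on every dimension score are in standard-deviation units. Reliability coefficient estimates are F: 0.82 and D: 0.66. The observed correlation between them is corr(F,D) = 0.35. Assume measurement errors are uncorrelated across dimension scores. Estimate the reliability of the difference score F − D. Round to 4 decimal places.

Var(F−D) = 1 + 1 − 2·0.35 = 2 − 0.7 = 1.3.
Because errors are independent across components, Cov(Tᵢ,Tⱼ) = Cov(Xᵢ,Xⱼ); the off-diagonal part of the true-score variance is the same as above.
True-score variance = [0.82 + 0.66] − 0.7 = 1.48 − 0.7 = 0.78.
Reliability = 0.78 / 1.3 = 0.6000.

0.6000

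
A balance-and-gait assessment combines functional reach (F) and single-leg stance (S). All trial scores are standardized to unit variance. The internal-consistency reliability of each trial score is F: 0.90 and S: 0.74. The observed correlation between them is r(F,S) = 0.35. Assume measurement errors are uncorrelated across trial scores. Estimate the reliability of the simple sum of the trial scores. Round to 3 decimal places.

0.867

Var(F+S) = 2 + 2·[0.35] = 2 + 0.7 = 2.7.
Because errors are independent across components, Cov(Tᵢ,Tⱼ) = Cov(Xᵢ,Xⱼ); the off-diagonal part of the true-score variance is the same as above.
True-score variance = [0.90 + 0.74] + 0.7 = 1.64 + 0.7 = 2.34.
Reliability = 2.34 / 2.7 = 0.867.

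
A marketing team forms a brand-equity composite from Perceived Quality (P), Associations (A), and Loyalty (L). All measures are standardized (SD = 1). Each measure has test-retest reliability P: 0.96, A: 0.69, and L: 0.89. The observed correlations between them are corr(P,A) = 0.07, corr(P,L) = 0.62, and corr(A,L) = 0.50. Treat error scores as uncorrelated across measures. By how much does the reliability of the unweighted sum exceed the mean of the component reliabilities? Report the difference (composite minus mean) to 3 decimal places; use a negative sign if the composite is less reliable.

Var(sum) = 3 + 2.38 = 5.38; true-score variance = 2.54 + 2.38 = 4.92; composite reliability = 0.9145.
Mean component reliability = 0.8467.
Difference = 0.9145 − 0.8467 = 0.068.

0.068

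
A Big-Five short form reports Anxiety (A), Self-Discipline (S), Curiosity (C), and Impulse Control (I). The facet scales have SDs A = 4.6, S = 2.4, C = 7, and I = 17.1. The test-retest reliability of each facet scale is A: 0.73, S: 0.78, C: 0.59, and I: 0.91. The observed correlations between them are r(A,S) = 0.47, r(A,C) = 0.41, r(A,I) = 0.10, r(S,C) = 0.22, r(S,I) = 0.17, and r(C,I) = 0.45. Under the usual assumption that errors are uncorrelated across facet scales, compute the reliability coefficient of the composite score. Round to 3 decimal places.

Var(A+S+C+I) = 4.6² + 2.4² + 7² + 17.1² + 2·[4.6·2.4·0.47 + 4.6·7·0.41 + 4.6·17.1·0.10 + 2.4·7·0.22 + 2.4·17.1·0.17 + 7·17.1·0.45] = 368.33 + 181.589 = 549.919.
Because errors are independent across components, Cov(Tᵢ,Tⱼ) = Cov(Xᵢ,Xⱼ); the off-diagonal part of the true-score variance is the same as above.
True-score variance = [4.6²·0.73 + 2.4²·0.78 + 7²·0.59 + 17.1²·0.91] + 181.589 = 314.943 + 181.589 = 496.532.
Reliability = 496.532 / 549.919 = 0.903.

0.903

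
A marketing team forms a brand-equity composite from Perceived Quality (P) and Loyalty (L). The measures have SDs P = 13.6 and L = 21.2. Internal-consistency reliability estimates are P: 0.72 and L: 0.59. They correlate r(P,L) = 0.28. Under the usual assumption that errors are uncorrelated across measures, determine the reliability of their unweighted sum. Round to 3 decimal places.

0.703

Var(P+L) = 13.6² + 21.2² + 2·[13.6·21.2·0.28] = 634.4 + 161.459 = 795.859.
Under uncorrelated errors the observed covariances equal the true-score covariances, so only the own-variance terms attenuate.
True-score variance = [13.6²·0.72 + 21.2²·0.59] + 161.459 = 398.341 + 161.459 = 559.8.
Reliability = 559.8 / 795.859 = 0.703.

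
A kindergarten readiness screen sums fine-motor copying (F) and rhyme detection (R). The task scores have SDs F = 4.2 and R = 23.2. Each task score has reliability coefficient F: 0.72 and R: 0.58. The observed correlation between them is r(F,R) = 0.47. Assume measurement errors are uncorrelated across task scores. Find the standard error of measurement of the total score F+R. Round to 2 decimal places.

Var(total) = 555.88 + 91.5936 = 647.474.
True-score variance = 324.88 + 91.5936 = 416.474, so reliability = 0.6432.
Error variance = 647.474 − 416.474 = 231; SEM = √231 = 15.20.

15.20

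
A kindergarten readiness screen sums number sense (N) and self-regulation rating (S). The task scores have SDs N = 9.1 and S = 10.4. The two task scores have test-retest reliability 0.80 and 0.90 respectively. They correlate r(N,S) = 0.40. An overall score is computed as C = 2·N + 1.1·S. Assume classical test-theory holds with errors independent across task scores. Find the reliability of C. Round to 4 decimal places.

Var(C) = 2²·9.1² + 1.1²·10.4² + 2·[2.2·9.1·10.4·0.40] = 462.114 + 166.566 = 628.68.
Because errors are independent across components, Cov(Tᵢ,Tⱼ) = Cov(Xᵢ,Xⱼ); the off-diagonal part of the true-score variance is the same as above.
True-score variance = [2²·9.1²·0.80 + 1.1²·10.4²·0.90] + 166.566 = 382.778 + 166.566 = 549.345.
Reliability = 549.345 / 628.68 = 0.8738.

0.8738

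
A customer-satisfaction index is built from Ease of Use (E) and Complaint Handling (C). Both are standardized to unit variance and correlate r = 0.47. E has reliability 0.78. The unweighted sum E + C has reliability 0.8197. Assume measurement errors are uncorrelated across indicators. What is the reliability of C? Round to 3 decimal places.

Var(E+C) = 2 + 2·0.47 = 2.940.
True-score variance = ρ_E + ρ_C + 2·0.47, so 0.8197 = (0.78 + ρ_C + 0.94) / 2.940.
ρ_C = 0.8197·2.940 − 0.78 − 0.94 = 0.690.

0.690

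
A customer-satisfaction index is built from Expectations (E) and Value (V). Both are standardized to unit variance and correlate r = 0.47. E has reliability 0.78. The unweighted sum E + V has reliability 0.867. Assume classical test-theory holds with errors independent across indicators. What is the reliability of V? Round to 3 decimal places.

Var(E+V) = 2 + 2·0.47 = 2.940.
True-score variance = ρ_E + ρ_V + 2·0.47, so 0.867 = (0.78 + ρ_V + 0.94) / 2.940.
ρ_V = 0.867·2.940 − 0.78 − 0.94 = 0.829.

0.829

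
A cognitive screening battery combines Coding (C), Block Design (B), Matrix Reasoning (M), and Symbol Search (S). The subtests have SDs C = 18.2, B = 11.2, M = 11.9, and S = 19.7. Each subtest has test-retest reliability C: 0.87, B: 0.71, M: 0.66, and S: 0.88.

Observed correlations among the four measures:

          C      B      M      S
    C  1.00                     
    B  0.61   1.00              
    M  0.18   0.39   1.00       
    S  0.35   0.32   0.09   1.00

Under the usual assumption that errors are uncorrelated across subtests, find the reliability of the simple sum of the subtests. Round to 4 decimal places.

0.9059

Var(C+B+M+S) = 18.2² + 11.2² + 11.9² + 19.7² + 2·[18.2·11.2·0.61 + 18.2·11.9·0.18 + 18.2·19.7·0.35 + 11.2·11.9·0.39 + 11.2·19.7·0.32 + 11.9·19.7·0.09] = 986.38 + 864.997 = 1851.38.
With uncorrelated errors the cross-covariances are all true-score covariance, so they carry over unchanged; only the diagonal terms shrink to ρᵢσᵢ².
True-score variance = [18.2²·0.87 + 11.2²·0.71 + 11.9²·0.66 + 19.7²·0.88] + 864.997 = 812.223 + 864.997 = 1677.22.
Reliability = 1677.22 / 1851.38 = 0.9059.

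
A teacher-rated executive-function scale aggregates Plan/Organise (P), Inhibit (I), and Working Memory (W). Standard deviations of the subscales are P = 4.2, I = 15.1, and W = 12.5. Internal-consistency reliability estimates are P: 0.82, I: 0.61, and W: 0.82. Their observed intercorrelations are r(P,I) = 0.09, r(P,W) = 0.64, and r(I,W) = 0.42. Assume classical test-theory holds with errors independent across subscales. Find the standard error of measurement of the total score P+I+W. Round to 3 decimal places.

Var(total) = 401.9 + 237.166 = 639.066.
True-score variance = 281.676 + 237.166 = 518.841, so reliability = 0.8119.
Error variance = 639.066 − 518.841 = 120.224; SEM = √120.224 = 10.965.

10.965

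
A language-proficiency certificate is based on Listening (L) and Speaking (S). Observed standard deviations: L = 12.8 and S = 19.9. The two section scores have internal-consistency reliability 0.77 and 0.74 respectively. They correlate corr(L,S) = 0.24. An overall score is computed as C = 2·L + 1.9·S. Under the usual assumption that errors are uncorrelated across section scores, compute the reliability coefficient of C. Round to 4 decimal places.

Var(C) = 2²·12.8² + 1.9²·19.9² + 2·[3.8·12.8·19.9·0.24] = 2084.96 + 464.609 = 2549.57.
Because errors are independent across components, Cov(Tᵢ,Tⱼ) = Cov(Xᵢ,Xⱼ); the off-diagonal part of the true-score variance is the same as above.
True-score variance = [2²·12.8²·0.77 + 1.9²·19.9²·0.74] + 464.609 = 1562.53 + 464.609 = 2027.14.
Reliability = 2027.14 / 2549.57 = 0.7951.

0.7951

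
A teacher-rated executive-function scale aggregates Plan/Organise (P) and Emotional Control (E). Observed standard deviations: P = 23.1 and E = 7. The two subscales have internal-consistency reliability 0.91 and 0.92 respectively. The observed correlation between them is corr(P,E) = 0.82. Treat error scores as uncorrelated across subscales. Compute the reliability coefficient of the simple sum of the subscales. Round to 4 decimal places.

Var(P+E) = 23.1² + 7² + 2·[23.1·7·0.82] = 582.61 + 265.188 = 847.798.
Because errors are independent across components, Cov(Tᵢ,Tⱼ) = Cov(Xᵢ,Xⱼ); the off-diagonal part of the true-score variance is the same as above.
True-score variance = [23.1²·0.91 + 7²·0.92] + 265.188 = 530.665 + 265.188 = 795.853.
Reliability = 795.853 / 847.798 = 0.9387.

0.9387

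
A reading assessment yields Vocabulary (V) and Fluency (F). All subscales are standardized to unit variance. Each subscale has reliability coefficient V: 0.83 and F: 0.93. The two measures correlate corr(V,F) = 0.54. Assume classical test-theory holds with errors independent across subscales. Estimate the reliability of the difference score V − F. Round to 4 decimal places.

Var(V−F) = 1 + 1 − 2·0.54 = 2 − 1.08 = 0.92.
With uncorrelated errors the cross-covariances are all true-score covariance, so they carry over unchanged; only the diagonal terms shrink to ρᵢσᵢ².
True-score variance = [0.83 + 0.93] − 1.08 = 1.76 − 1.08 = 0.68.
Reliability = 0.68 / 0.92 = 0.7391.

0.7391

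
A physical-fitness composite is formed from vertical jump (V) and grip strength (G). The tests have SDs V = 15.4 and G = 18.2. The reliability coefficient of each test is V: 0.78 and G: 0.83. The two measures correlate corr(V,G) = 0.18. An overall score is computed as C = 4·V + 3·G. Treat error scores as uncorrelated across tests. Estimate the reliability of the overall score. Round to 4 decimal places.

0.8320

Var(C) = 4²·15.4² + 3²·18.2² + 2·[12·15.4·18.2·0.18] = 6775.72 + 1210.81 = 7986.53.
Under uncorrelated errors the observed covariances equal the true-score covariances, so only the own-variance terms attenuate.
True-score variance = [4²·15.4²·0.78 + 3²·18.2²·0.83] + 1210.81 = 5434.12 + 1210.81 = 6644.93.
Reliability = 6644.93 / 7986.53 = 0.8320.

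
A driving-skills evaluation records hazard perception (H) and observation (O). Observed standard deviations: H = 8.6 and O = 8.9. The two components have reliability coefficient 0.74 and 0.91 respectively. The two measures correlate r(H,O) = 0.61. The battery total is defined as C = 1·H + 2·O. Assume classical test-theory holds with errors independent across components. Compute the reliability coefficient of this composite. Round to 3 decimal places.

Var(C) = 8.6² + 2²·8.9² + 2·[2·8.6·8.9·0.61] = 390.8 + 186.758 = 577.558.
Because errors are independent across components, Cov(Tᵢ,Tⱼ) = Cov(Xᵢ,Xⱼ); the off-diagonal part of the true-score variance is the same as above.
True-score variance = [8.6²·0.74 + 2²·8.9²·0.91] + 186.758 = 343.055 + 186.758 = 529.812.
Reliability = 529.812 / 577.558 = 0.917.

0.917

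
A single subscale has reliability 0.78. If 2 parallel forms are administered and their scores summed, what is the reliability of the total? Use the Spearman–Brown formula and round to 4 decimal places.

ρ_k = kρ / (1 + (k−1)ρ) = 2·0.78 / (1 + 1·0.78) = 1.560 / 1.780 = 0.8764.

0.8764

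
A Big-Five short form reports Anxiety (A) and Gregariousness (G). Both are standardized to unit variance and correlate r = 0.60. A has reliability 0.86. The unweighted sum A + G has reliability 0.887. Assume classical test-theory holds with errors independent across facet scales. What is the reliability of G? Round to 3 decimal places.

0.778

Var(A+G) = 2 + 2·0.60 = 3.200.
True-score variance = ρ_A + ρ_G + 2·0.60, so 0.887 = (0.86 + ρ_G + 1.20) / 3.200.
ρ_G = 0.887·3.200 − 0.86 − 1.20 = 0.778.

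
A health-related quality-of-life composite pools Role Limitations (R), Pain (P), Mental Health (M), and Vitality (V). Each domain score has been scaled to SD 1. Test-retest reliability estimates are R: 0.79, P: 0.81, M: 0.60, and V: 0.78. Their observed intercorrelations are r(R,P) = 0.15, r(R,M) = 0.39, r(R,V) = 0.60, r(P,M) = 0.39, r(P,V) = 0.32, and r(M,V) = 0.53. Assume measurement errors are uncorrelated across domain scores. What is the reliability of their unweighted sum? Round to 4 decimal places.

0.8836

Var(R+P+M+V) = 4 + 2·[0.15 + 0.39 + 0.60 + 0.39 + 0.32 + 0.53] = 4 + 4.76 = 8.76.
With uncorrelated errors the cross-covariances are all true-score covariance, so they carry over unchanged; only the diagonal terms shrink to ρᵢσᵢ².
True-score variance = [0.79 + 0.81 + 0.60 + 0.78] + 4.76 = 2.98 + 4.76 = 7.74.
Reliability = 7.74 / 8.76 = 0.8836.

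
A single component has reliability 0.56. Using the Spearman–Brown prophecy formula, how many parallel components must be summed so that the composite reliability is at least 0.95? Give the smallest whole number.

15

k ≥ ρ*(1−ρ₁)/(ρ₁(1−ρ*)) = 0.95·0.44 / (0.56·0.05) = 14.929.
Smallest integer k = 15.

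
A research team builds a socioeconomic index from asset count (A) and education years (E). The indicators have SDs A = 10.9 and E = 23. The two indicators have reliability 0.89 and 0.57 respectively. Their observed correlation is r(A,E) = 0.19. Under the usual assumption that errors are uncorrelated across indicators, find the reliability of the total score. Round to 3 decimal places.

Var(A+E) = 10.9² + 23² + 2·[10.9·23·0.19] = 647.81 + 95.266 = 743.076.
Under uncorrelated errors the observed covariances equal the true-score covariances, so only the own-variance terms attenuate.
True-score variance = [10.9²·0.89 + 23²·0.57] + 95.266 = 407.271 + 95.266 = 502.537.
Reliability = 502.537 / 743.076 = 0.676.

0.676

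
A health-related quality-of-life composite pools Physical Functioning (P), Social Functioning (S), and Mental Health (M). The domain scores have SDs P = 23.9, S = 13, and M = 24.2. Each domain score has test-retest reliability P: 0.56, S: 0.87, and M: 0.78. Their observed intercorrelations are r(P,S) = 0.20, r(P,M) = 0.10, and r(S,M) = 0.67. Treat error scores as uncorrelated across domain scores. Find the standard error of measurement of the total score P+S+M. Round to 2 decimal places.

20.05

Var(total) = 1325.85 + 661.52 = 1987.37.
True-score variance = 923.707 + 661.52 = 1585.23, so reliability = 0.7977.
Error variance = 1987.37 − 1585.23 = 402.143; SEM = √402.143 = 20.05.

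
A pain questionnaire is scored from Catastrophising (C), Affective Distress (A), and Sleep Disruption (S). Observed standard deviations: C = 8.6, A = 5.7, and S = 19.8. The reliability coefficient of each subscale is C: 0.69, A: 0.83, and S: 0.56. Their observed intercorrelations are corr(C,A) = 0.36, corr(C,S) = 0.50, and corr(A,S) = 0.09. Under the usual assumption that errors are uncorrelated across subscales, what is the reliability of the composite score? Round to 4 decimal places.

Var(C+A+S) = 8.6² + 5.7² + 19.8² + 2·[8.6·5.7·0.36 + 8.6·19.8·0.50 + 5.7·19.8·0.09] = 498.49 + 225.889 = 724.379.
Because errors are independent across components, Cov(Tᵢ,Tⱼ) = Cov(Xᵢ,Xⱼ); the off-diagonal part of the true-score variance is the same as above.
True-score variance = [8.6²·0.69 + 5.7²·0.83 + 19.8²·0.56] + 225.889 = 297.542 + 225.889 = 523.431.
Reliability = 523.431 / 724.379 = 0.7226.

0.7226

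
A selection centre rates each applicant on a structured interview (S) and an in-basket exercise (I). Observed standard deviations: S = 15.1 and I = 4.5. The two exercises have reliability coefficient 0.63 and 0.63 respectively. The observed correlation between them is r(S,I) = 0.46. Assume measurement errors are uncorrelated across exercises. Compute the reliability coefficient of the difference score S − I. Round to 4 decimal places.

0.5055

Var(S−I) = 15.1² + 4.5² − 2·15.1·4.5·0.46 = 248.26 − 62.514 = 185.746.
Because errors are independent across components, Cov(Tᵢ,Tⱼ) = Cov(Xᵢ,Xⱼ); the off-diagonal part of the true-score variance is the same as above.
True-score variance = [15.1²·0.63 + 4.5²·0.63] − 62.514 = 156.404 − 62.514 = 93.8898.
Reliability = 93.8898 / 185.746 = 0.5055.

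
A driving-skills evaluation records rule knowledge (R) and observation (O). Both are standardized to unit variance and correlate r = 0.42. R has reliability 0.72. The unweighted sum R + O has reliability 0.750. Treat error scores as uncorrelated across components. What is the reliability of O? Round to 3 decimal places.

Var(R+O) = 2 + 2·0.42 = 2.840.
True-score variance = ρ_R + ρ_O + 2·0.42, so 0.750 = (0.72 + ρ_O + 0.84) / 2.840.
ρ_O = 0.750·2.840 − 0.72 − 0.84 = 0.570.

0.570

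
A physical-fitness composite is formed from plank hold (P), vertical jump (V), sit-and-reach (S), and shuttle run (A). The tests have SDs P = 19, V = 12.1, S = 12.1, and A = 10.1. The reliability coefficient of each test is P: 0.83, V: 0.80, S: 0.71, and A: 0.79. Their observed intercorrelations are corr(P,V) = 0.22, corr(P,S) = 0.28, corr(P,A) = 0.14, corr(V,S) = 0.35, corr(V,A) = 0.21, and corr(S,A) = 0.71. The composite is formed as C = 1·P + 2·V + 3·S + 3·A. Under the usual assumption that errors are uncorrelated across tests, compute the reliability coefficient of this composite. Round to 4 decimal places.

Var(C) = 19² + 2²·12.1² + 3²·12.1² + 3²·10.1² + 2·[2·19·12.1·0.22 + 3·19·12.1·0.28 + 3·19·10.1·0.14 + 6·12.1·12.1·0.35 + 6·12.1·10.1·0.21 + 9·12.1·10.1·0.71] = 3182.42 + 3234.47 = 6416.89.
Because errors are independent across components, Cov(Tᵢ,Tⱼ) = Cov(Xᵢ,Xⱼ); the off-diagonal part of the true-score variance is the same as above.
True-score variance = [19²·0.83 + 2²·12.1²·0.80 + 3²·12.1²·0.71 + 3²·10.1²·0.79] + 3234.47 = 2428.99 + 3234.47 = 5663.47.
Reliability = 5663.47 / 6416.89 = 0.8826.

0.8826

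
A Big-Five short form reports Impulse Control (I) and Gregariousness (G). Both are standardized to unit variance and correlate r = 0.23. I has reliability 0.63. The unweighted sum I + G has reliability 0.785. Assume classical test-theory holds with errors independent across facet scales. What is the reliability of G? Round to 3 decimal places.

0.841

Var(I+G) = 2 + 2·0.23 = 2.460.
True-score variance = ρ_I + ρ_G + 2·0.23, so 0.785 = (0.63 + ρ_G + 0.46) / 2.460.
ρ_G = 0.785·2.460 − 0.63 − 0.46 = 0.841.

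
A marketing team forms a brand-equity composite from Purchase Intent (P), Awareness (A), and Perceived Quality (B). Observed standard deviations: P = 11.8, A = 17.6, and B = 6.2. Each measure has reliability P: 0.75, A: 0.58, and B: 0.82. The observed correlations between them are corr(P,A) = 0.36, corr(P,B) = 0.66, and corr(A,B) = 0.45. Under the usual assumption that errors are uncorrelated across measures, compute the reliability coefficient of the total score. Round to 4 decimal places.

0.7934

Var(P+A+B) = 11.8² + 17.6² + 6.2² + 2·[11.8·17.6·0.36 + 11.8·6.2·0.66 + 17.6·6.2·0.45] = 487.44 + 344.309 = 831.749.
Because errors are independent across components, Cov(Tᵢ,Tⱼ) = Cov(Xᵢ,Xⱼ); the off-diagonal part of the true-score variance is the same as above.
True-score variance = [11.8²·0.75 + 17.6²·0.58 + 6.2²·0.82] + 344.309 = 315.612 + 344.309 = 659.92.
Reliability = 659.92 / 831.749 = 0.7934.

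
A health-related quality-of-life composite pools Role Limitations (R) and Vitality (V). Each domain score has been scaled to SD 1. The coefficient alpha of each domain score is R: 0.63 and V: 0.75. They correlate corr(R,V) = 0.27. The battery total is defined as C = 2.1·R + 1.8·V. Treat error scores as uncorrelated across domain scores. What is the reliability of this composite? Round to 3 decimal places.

Var(C) = 2.1² + 1.8² + 2·[3.78·0.27] = 7.65 + 2.0412 = 9.6912.
With uncorrelated errors the cross-covariances are all true-score covariance, so they carry over unchanged; only the diagonal terms shrink to ρᵢσᵢ².
True-score variance = [2.1²·0.63 + 1.8²·0.75] + 2.0412 = 5.2083 + 2.0412 = 7.2495.
Reliability = 7.2495 / 9.6912 = 0.748.

0.748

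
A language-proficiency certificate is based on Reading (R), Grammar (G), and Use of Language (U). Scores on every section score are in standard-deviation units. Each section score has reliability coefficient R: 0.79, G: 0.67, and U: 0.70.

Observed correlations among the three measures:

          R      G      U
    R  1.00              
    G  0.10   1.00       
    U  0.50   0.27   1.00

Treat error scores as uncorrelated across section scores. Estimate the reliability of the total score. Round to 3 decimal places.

Var(R+G+U) = 3 + 2·[0.10 + 0.50 + 0.27] = 3 + 1.74 = 4.74.
Because errors are independent across components, Cov(Tᵢ,Tⱼ) = Cov(Xᵢ,Xⱼ); the off-diagonal part of the true-score variance is the same as above.
True-score variance = [0.79 + 0.67 + 0.70] + 1.74 = 2.16 + 1.74 = 3.9.
Reliability = 3.9 / 4.74 = 0.823.

0.823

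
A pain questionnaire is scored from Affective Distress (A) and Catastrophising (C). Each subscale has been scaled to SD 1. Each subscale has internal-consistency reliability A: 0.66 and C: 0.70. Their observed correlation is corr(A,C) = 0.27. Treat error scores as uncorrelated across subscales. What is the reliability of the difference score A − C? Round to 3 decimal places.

0.562

Var(A−C) = 1 + 1 − 2·0.27 = 2 − 0.54 = 1.46.
With uncorrelated errors the cross-covariances are all true-score covariance, so they carry over unchanged; only the diagonal terms shrink to ρᵢσᵢ².
True-score variance = [0.66 + 0.70] − 0.54 = 1.36 − 0.54 = 0.82.
Reliability = 0.82 / 1.46 = 0.562.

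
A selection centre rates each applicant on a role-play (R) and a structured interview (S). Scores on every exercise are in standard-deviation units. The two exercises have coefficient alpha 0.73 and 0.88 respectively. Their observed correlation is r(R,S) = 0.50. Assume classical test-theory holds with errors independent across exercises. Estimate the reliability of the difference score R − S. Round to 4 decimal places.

0.6100

Var(R−S) = 1 + 1 − 2·0.50 = 2 − 1 = 1.
Because errors are independent across components, Cov(Tᵢ,Tⱼ) = Cov(Xᵢ,Xⱼ); the off-diagonal part of the true-score variance is the same as above.
True-score variance = [0.73 + 0.88] − 1 = 1.61 − 1 = 0.61.
Reliability = 0.61 / 1 = 0.6100.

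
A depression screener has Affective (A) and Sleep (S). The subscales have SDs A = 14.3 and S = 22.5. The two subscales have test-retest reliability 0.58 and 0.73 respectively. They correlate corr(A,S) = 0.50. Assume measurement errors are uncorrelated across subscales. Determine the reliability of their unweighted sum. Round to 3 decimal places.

0.784

Var(A+S) = 14.3² + 22.5² + 2·[14.3·22.5·0.50] = 710.74 + 321.75 = 1032.49.
With uncorrelated errors the cross-covariances are all true-score covariance, so they carry over unchanged; only the diagonal terms shrink to ρᵢσᵢ².
True-score variance = [14.3²·0.58 + 22.5²·0.73] + 321.75 = 488.167 + 321.75 = 809.917.
Reliability = 809.917 / 1032.49 = 0.784.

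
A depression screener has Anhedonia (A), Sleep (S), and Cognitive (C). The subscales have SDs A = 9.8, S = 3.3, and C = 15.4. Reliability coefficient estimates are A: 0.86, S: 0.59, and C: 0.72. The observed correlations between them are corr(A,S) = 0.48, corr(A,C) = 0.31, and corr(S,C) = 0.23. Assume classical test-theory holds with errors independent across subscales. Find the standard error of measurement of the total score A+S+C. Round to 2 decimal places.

9.18

Var(total) = 344.09 + 147.994 = 492.084.
True-score variance = 259.775 + 147.994 = 407.769, so reliability = 0.8287.
Error variance = 492.084 − 407.769 = 84.3153; SEM = √84.3153 = 9.18.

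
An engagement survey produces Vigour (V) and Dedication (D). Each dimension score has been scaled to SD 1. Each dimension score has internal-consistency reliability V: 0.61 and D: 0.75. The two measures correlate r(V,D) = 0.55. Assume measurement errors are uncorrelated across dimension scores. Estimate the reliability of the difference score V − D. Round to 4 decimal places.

Var(V−D) = 1 + 1 − 2·0.55 = 2 − 1.1 = 0.9.
Under uncorrelated errors the observed covariances equal the true-score covariances, so only the own-variance terms attenuate.
True-score variance = [0.61 + 0.75] − 1.1 = 1.36 − 1.1 = 0.26.
Reliability = 0.26 / 0.9 = 0.2889.

0.2889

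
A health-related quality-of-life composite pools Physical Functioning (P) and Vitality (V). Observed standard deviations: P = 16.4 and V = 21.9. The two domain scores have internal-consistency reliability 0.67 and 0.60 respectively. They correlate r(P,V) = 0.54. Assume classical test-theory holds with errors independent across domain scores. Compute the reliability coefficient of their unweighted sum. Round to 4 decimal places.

Var(P+V) = 16.4² + 21.9² + 2·[16.4·21.9·0.54] = 748.57 + 387.893 = 1136.46.
Because errors are independent across components, Cov(Tᵢ,Tⱼ) = Cov(Xᵢ,Xⱼ); the off-diagonal part of the true-score variance is the same as above.
True-score variance = [16.4²·0.67 + 21.9²·0.60] + 387.893 = 467.969 + 387.893 = 855.862.
Reliability = 855.862 / 1136.46 = 0.7531.

0.7531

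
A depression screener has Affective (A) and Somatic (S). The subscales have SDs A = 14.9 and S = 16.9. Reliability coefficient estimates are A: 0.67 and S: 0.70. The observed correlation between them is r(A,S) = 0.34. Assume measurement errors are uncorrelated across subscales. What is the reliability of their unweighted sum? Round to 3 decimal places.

Var(A+S) = 14.9² + 16.9² + 2·[14.9·16.9·0.34] = 507.62 + 171.231 = 678.851.
Because errors are independent across components, Cov(Tᵢ,Tⱼ) = Cov(Xᵢ,Xⱼ); the off-diagonal part of the true-score variance is the same as above.
True-score variance = [14.9²·0.67 + 16.9²·0.70] + 171.231 = 348.674 + 171.231 = 519.904.
Reliability = 519.904 / 678.851 = 0.766.

0.766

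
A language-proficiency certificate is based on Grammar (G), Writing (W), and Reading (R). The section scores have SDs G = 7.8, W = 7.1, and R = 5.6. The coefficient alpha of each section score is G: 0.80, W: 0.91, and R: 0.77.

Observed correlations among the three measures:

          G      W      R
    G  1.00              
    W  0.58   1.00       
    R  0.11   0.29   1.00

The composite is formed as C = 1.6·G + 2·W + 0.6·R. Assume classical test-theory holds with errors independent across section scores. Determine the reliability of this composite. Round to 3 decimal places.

0.915

Var(C) = 1.6²·7.8² + 2²·7.1² + 0.6²·5.6² + 2·[3.2·7.8·7.1·0.58 + 0.96·7.8·5.6·0.11 + 1.2·7.1·5.6·0.29] = 368.68 + 242.469 = 611.149.
Under uncorrelated errors the observed covariances equal the true-score covariances, so only the own-variance terms attenuate.
True-score variance = [1.6²·7.8²·0.80 + 2²·7.1²·0.91 + 0.6²·5.6²·0.77] + 242.469 = 316.786 + 242.469 = 559.254.
Reliability = 559.254 / 611.149 = 0.915.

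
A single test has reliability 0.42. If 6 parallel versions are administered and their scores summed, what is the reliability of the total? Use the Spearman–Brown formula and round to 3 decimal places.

ρ_k = kρ / (1 + (k−1)ρ) = 6·0.42 / (1 + 5·0.42) = 2.520 / 3.100 = 0.813.

0.813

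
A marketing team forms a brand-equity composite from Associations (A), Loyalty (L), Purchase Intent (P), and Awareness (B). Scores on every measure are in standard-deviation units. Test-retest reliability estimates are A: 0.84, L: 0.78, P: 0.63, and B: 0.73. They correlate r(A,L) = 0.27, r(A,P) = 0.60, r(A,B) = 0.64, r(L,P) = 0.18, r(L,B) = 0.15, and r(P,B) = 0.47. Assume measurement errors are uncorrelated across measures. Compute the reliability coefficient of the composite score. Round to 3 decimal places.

Var(A+L+P+B) = 4 + 2·[0.27 + 0.60 + 0.64 + 0.18 + 0.15 + 0.47] = 4 + 4.62 = 8.62.
Because errors are independent across components, Cov(Tᵢ,Tⱼ) = Cov(Xᵢ,Xⱼ); the off-diagonal part of the true-score variance is the same as above.
True-score variance = [0.84 + 0.78 + 0.63 + 0.73] + 4.62 = 2.98 + 4.62 = 7.6.
Reliability = 7.6 / 8.62 = 0.882.

0.882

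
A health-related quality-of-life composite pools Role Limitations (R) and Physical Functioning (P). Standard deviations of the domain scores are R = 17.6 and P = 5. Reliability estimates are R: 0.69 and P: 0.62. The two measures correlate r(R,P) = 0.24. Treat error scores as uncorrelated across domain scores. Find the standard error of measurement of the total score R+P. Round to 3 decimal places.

10.273

Var(total) = 334.76 + 42.24 = 377.
True-score variance = 229.234 + 42.24 = 271.474, so reliability = 0.7201.
Error variance = 377 − 271.474 = 105.526; SEM = √105.526 = 10.273.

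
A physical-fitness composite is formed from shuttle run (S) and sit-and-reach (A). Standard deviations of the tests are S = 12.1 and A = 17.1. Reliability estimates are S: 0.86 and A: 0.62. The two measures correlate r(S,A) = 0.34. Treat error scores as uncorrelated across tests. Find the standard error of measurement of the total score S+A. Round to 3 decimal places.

Var(total) = 438.82 + 140.699 = 579.519.
True-score variance = 307.207 + 140.699 = 447.906, so reliability = 0.7729.
Error variance = 579.519 − 447.906 = 131.613; SEM = √131.613 = 11.472.

11.472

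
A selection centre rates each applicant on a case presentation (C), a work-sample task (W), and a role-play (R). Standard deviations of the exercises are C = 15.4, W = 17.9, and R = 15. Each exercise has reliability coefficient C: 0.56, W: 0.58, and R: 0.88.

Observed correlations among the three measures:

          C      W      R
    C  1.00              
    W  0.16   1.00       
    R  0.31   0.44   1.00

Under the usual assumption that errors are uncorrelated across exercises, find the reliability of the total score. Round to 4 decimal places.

0.7873

Var(C+W+R) = 15.4² + 17.9² + 15² + 2·[15.4·17.9·0.16 + 15.4·15·0.31 + 17.9·15·0.44] = 782.57 + 467.711 = 1250.28.
Under uncorrelated errors the observed covariances equal the true-score covariances, so only the own-variance terms attenuate.
True-score variance = [15.4²·0.56 + 17.9²·0.58 + 15²·0.88] + 467.711 = 516.647 + 467.711 = 984.359.
Reliability = 984.359 / 1250.28 = 0.7873.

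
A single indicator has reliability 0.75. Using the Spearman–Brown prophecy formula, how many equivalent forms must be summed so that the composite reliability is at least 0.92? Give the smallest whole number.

4

k ≥ ρ*(1−ρ₁)/(ρ₁(1−ρ*)) = 0.92·0.25 / (0.75·0.08) = 3.833.
Smallest integer k = 4.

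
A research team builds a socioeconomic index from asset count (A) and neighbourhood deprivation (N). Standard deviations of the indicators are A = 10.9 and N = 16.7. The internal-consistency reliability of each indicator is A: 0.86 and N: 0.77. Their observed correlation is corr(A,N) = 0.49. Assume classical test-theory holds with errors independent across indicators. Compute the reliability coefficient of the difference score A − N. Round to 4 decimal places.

0.6317

Var(A−N) = 10.9² + 16.7² − 2·10.9·16.7·0.49 = 397.7 − 178.389 = 219.311.
With uncorrelated errors the cross-covariances are all true-score covariance, so they carry over unchanged; only the diagonal terms shrink to ρᵢσᵢ².
True-score variance = [10.9²·0.86 + 16.7²·0.77] − 178.389 = 316.922 − 178.389 = 138.532.
Reliability = 138.532 / 219.311 = 0.6317.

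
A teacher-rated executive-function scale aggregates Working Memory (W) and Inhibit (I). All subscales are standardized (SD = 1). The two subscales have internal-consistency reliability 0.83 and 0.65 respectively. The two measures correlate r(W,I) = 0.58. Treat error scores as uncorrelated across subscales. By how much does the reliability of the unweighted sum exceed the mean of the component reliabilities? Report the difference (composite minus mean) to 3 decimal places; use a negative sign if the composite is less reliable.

Var(sum) = 2 + 1.16 = 3.16; true-score variance = 1.48 + 1.16 = 2.64; composite reliability = 0.8354.
Mean component reliability = 0.7400.
Difference = 0.8354 − 0.7400 = 0.095.

0.095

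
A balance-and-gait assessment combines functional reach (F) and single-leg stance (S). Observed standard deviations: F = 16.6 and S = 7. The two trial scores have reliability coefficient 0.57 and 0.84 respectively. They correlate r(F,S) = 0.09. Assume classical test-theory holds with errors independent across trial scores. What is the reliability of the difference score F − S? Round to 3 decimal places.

0.584

Var(F−S) = 16.6² + 7² − 2·16.6·7·0.09 = 324.56 − 20.916 = 303.644.
Under uncorrelated errors the observed covariances equal the true-score covariances, so only the own-variance terms attenuate.
True-score variance = [16.6²·0.57 + 7²·0.84] − 20.916 = 198.229 − 20.916 = 177.313.
Reliability = 177.313 / 303.644 = 0.584.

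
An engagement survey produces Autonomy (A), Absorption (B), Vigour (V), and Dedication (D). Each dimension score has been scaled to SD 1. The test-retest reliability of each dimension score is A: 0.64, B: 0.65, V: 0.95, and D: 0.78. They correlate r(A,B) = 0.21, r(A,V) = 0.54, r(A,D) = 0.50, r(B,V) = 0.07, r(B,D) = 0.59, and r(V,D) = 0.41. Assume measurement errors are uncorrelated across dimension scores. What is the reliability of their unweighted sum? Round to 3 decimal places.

0.887

Var(A+B+V+D) = 4 + 2·[0.21 + 0.54 + 0.50 + 0.07 + 0.59 + 0.41] = 4 + 4.64 = 8.64.
With uncorrelated errors the cross-covariances are all true-score covariance, so they carry over unchanged; only the diagonal terms shrink to ρᵢσᵢ².
True-score variance = [0.64 + 0.65 + 0.95 + 0.78] + 4.64 = 3.02 + 4.64 = 7.66.
Reliability = 7.66 / 8.64 = 0.887.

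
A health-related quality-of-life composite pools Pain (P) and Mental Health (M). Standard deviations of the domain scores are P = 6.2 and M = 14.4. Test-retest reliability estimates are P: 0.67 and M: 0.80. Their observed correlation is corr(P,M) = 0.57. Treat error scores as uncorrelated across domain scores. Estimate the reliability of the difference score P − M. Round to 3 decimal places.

Var(P−M) = 6.2² + 14.4² − 2·6.2·14.4·0.57 = 245.8 − 101.779 = 144.021.
With uncorrelated errors the cross-covariances are all true-score covariance, so they carry over unchanged; only the diagonal terms shrink to ρᵢσᵢ².
True-score variance = [6.2²·0.67 + 14.4²·0.80] − 101.779 = 191.643 − 101.779 = 89.8636.
Reliability = 89.8636 / 144.021 = 0.624.

0.624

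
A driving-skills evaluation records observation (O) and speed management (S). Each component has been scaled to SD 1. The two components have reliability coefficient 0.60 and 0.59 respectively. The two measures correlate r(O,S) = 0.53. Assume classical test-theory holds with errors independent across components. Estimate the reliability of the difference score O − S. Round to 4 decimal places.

Var(O−S) = 1 + 1 − 2·0.53 = 2 − 1.06 = 0.94.
Under uncorrelated errors the observed covariances equal the true-score covariances, so only the own-variance terms attenuate.
True-score variance = [0.60 + 0.59] − 1.06 = 1.19 − 1.06 = 0.13.
Reliability = 0.13 / 0.94 = 0.1383.

0.1383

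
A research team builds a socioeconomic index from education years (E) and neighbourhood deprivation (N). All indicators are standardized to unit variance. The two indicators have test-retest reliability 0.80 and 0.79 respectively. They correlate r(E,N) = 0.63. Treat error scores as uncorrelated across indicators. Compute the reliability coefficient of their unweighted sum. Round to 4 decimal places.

Var(E+N) = 2 + 2·[0.63] = 2 + 1.26 = 3.26.
With uncorrelated errors the cross-covariances are all true-score covariance, so they carry over unchanged; only the diagonal terms shrink to ρᵢσᵢ².
True-score variance = [0.80 + 0.79] + 1.26 = 1.59 + 1.26 = 2.85.
Reliability = 2.85 / 3.26 = 0.8742.

0.8742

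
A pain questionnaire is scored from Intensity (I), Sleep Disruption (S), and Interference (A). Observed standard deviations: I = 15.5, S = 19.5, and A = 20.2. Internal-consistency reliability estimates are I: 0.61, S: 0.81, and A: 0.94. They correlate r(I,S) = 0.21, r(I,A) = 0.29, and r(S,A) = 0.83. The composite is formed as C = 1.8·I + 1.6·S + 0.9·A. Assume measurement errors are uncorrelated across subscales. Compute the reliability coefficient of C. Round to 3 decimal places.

0.862

Var(C) = 1.8²·15.5² + 1.6²·19.5² + 0.9²·20.2² + 2·[2.88·15.5·19.5·0.21 + 1.62·15.5·20.2·0.29 + 1.44·19.5·20.2·0.83] = 2082.36 + 1601.37 = 3683.73.
With uncorrelated errors the cross-covariances are all true-score covariance, so they carry over unchanged; only the diagonal terms shrink to ρᵢσᵢ².
True-score variance = [1.8²·15.5²·0.61 + 1.6²·19.5²·0.81 + 0.9²·20.2²·0.94] + 1601.37 = 1574 + 1601.37 = 3175.37.
Reliability = 3175.37 / 3683.73 = 0.862.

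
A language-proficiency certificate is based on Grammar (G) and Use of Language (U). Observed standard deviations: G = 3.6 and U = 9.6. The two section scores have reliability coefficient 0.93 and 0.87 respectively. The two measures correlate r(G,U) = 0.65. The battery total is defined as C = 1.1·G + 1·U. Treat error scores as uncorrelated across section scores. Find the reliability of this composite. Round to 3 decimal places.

Var(C) = 1.1²·3.6² + 9.6² + 2·[1.1·3.6·9.6·0.65] = 107.842 + 49.4208 = 157.262.
With uncorrelated errors the cross-covariances are all true-score covariance, so they carry over unchanged; only the diagonal terms shrink to ρᵢσᵢ².
True-score variance = [1.1²·3.6²·0.93 + 9.6²·0.87] + 49.4208 = 94.7631 + 49.4208 = 144.184.
Reliability = 144.184 / 157.262 = 0.917.

0.917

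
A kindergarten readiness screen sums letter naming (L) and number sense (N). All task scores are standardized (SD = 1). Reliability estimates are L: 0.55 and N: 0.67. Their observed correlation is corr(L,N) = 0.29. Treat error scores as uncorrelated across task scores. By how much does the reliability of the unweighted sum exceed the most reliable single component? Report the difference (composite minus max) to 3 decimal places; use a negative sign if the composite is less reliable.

0.028

Var(sum) = 2 + 0.58 = 2.58; true-score variance = 1.22 + 0.58 = 1.8; composite reliability = 0.6977.
Max component reliability = 0.6700.
Difference = 0.6977 − 0.6700 = 0.028.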